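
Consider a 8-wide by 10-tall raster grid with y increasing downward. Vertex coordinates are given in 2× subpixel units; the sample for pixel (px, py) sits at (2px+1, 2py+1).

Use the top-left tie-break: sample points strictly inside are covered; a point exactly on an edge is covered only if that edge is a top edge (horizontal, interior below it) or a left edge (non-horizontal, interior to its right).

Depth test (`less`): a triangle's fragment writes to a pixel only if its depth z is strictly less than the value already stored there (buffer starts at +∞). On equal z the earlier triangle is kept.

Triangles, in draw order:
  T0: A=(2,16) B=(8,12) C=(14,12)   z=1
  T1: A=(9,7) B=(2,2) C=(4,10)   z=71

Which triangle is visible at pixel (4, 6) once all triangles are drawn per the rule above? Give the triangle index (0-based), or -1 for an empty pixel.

T0:
  2·area = 24
  edge (2, 16)→(8, 12): d=(6,-4) top-left  bias=+0
  edge (8, 12)→(14, 12): d=(6,0) top-left  bias=+0
  edge (14, 12)→(2, 16): d=(-12,4) right/bottom  bias=-1
    (3,6)@(7, 13): e=[2,6,16] → X
    (4,6)@(9, 13): e=[10,6,8] → X
    (5,6)@(11, 13): e=[18,6,0] → .  [on edge]
    (2,7)@(5, 15): e=[6,18,0] → .  [on edge]
    (3,7)@(7, 15): e=[14,18,-8] → .
    (4,7)@(9, 15): e=[22,18,-16] → .
  covered (2 px):
    . . . . . . . .
    . . . . . . . .
    . . . . . . . .
    . . . . . . . .
    . . . . . . . .
    . . . . . . . .
    . . . X X . . .
    . . . . . . . .
    . . . . . . . .
    . . . . . . . .
T1:
  2·area = 46  (B↔C swapped to make it positive)
  edge (9, 7)→(4, 10): d=(-5,3) right/bottom  bias=-1
  edge (4, 10)→(2, 2): d=(-2,-8) top-left  bias=+0
  edge (2, 2)→(9, 7): d=(7,5) right/bottom  bias=-1
    (1,1)@(3, 3): e=[38,6,2] → X
    (2,1)@(5, 3): e=[32,22,-8] → .
    (1,2)@(3, 5): e=[28,2,16] → X
    (2,2)@(5, 5): e=[22,18,6] → X
    (3,2)@(7, 5): e=[16,34,-4] → .
    (1,3)@(3, 7): e=[18,-2,30] → .
    (2,3)@(5, 7): e=[12,14,20] → X
    (3,3)@(7, 7): e=[6,30,10] → X
    (4,3)@(9, 7): e=[0,46,0] → .  [on edge]
    (2,4)@(5, 9): e=[2,10,34] → X
    (3,4)@(7, 9): e=[-4,26,24] → .
    (2,5)@(5, 11): e=[-8,6,48] → .
  covered (6 px):
    . . . . . . . .
    . X . . . . . .
    . X X . . . . .
    . . X X . . . .
    . . X . . . . .
    . . . . . . . .
    . . . . . . . .
    . . . . . . . .
    . . . . . . . .
    . . . . . . . .

Z-buffer (winner per pixel, '.' = empty):
  . . . . . . . .
  . 1 . . . . . .
  . 1 1 . . . . .
  . . 1 1 . . . .
  . . 1 . . . . .
  . . . . . . . .
  . . . 0 0 . . .
  . . . . . . . .
  . . . . . . . .
  . . . . . . . .

Final: 0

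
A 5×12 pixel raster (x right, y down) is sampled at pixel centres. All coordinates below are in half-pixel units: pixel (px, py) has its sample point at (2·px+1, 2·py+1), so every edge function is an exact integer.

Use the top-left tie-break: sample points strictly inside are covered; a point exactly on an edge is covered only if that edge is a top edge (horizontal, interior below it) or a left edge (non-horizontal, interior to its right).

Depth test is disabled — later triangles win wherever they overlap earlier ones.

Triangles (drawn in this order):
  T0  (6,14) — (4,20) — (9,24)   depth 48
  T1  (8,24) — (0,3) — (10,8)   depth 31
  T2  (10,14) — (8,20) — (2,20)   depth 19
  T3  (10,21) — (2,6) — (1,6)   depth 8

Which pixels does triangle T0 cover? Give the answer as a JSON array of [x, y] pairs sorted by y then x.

T0:
  2·area = 38  (B↔C swapped to make it positive)
  edge (6, 14)→(9, 24): d=(3,10) right/bottom  bias=-1
  edge (9, 24)→(4, 20): d=(-5,-4) top-left  bias=+0
  edge (4, 20)→(6, 14): d=(2,-6) top-left  bias=+0
    (4,2)@(9, 5): e=[-57,95,0] → ·  [on edge]
    (3,5)@(7, 11): e=[-19,57,0] → ·  [on edge]
    (2,8)@(5, 17): e=[19,19,0] → █  [on edge]
    (3,8)@(7, 17): e=[-1,27,12] → ·
    (2,9)@(5, 19): e=[25,9,4] → █
    (3,9)@(7, 19): e=[5,17,16] → █
    (4,9)@(9, 19): e=[-15,25,28] → ·
    (2,10)@(5, 21): e=[31,-1,8] → ·
    (3,10)@(7, 21): e=[11,7,20] → █
    (4,10)@(9, 21): e=[-9,15,32] → ·
    (1,11)@(3, 23): e=[57,-19,0] → ·  [on edge]
    (3,11)@(7, 23): e=[17,-3,24] → ·
  covered (4 px):
    · · · · ·
    · · · · ·
    · · · · ·
    · · · · ·
    · · · · ·
    · · · · ·
    · · · · ·
    · · · · ·
    · · █ · ·
    · · █ █ ·
    · · · █ ·
    · · · · ·
T1:
  2·area = 170
  edge (8, 24)→(0, 3): d=(-8,-21) top-left  bias=+0
  edge (0, 3)→(10, 8): d=(10,5) right/bottom  bias=-1
  edge (10, 8)→(8, 24): d=(-2,16) right/bottom  bias=-1
    (0,2)@(1, 5): e=[5,15,150] → █
    (1,2)@(3, 5): e=[47,5,118] → █
    (2,2)@(5, 5): e=[89,-5,86] → ·
    (0,3)@(1, 7): e=[-11,35,146] → ·
    (1,3)@(3, 7): e=[31,25,114] → █
    (2,3)@(5, 7): e=[73,15,82] → █
    (3,3)@(7, 7): e=[115,5,50] → █
    (4,3)@(9, 7): e=[157,-5,18] → ·
    (1,4)@(3, 9): e=[15,45,110] → █
    (4,4)@(9, 9): e=[141,15,14] → █
    (1,5)@(3, 11): e=[-1,65,106] → ·
    (2,5)@(5, 11): e=[41,55,74] → █
  covered (21 px):
    · · · · ·
    · · · · ·
    █ █ · · ·
    · █ █ █ ·
    · █ █ █ █
    · · █ █ █
    · · █ █ █
    · · █ █ █
    · · · █ ·
    · · · █ ·
    · · · █ ·
    · · · · ·
T2:
  2·area = 36
  edge (10, 14)→(8, 20): d=(-2,6) right/bottom  bias=-1
  edge (8, 20)→(2, 20): d=(-6,0) right/bottom  bias=-1
  edge (2, 20)→(10, 14): d=(8,-6) top-left  bias=+0
    (4,7)@(9, 15): e=[4,30,2] → █
    (3,8)@(7, 17): e=[12,18,6] → █
    (4,8)@(9, 17): e=[0,18,18] → ·  [on edge]
    (2,9)@(5, 19): e=[20,6,10] → █
    (4,9)@(9, 19): e=[-4,6,34] → ·
    (2,10)@(5, 21): e=[16,-6,26] → ·
    (3,10)@(7, 21): e=[4,-6,38] → ·
    (3,11)@(7, 23): e=[0,-18,54] → ·  [on edge]
  covered (4 px):
    · · · · ·
    · · · · ·
    · · · · ·
    · · · · ·
    · · · · ·
    · · · · ·
    · · · · ·
    · · · · █
    · · · █ ·
    · · █ █ ·
    · · · · ·
    · · · · ·
T3:
  2·area = 15  (B↔C swapped to make it positive)
  edge (10, 21)→(1, 6): d=(-9,-15) top-left  bias=+0
  edge (1, 6)→(2, 6): d=(1,0) top-left  bias=+0
  edge (2, 6)→(10, 21): d=(8,15) right/bottom  bias=-1
    (1,4)@(3, 9): e=[3,3,9] → █
    (2,4)@(5, 9): e=[33,3,-21] → ·
    (1,5)@(3, 11): e=[-15,5,25] → ·
  covered (1 px):
    · · · · ·
    · · · · ·
    · · · · ·
    · · · · ·
    · █ · · ·
    · · · · ·
    · · · · ·
    · · · · ·
    · · · · ·
    · · · · ·
    · · · · ·
    · · · · ·

Result: [[2,8],[2,9],[3,9],[3,10]]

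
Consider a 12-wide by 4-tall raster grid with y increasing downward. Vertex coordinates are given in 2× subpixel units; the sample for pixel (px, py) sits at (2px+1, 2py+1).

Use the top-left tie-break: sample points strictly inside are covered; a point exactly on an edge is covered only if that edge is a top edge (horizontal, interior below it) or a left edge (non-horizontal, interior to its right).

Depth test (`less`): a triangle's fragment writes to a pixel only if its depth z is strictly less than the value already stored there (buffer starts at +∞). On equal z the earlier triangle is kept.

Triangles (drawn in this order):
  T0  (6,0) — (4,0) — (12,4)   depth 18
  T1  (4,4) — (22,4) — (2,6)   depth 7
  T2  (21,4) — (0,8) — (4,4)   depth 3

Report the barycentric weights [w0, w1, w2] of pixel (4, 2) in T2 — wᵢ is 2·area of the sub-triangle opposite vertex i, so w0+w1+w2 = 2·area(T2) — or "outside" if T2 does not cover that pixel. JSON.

T0:
  2·area = 8  (B↔C swapped to make it positive)
  edge (6, 0)→(12, 4): d=(6,4) right/bottom  bias=-1
  edge (12, 4)→(4, 0): d=(-8,-4) top-left  bias=+0
  edge (4, 0)→(6, 0): d=(2,0) top-left  bias=+0
    (3,0)@(7, 1): e=[2,4,2] → █
    (4,0)@(9, 1): e=[-6,12,2] → ·
    (3,1)@(7, 3): e=[14,-12,6] → ·
  covered (1 px):
    · · · █ · · · · · · · ·
    · · · · · · · · · · · ·
    · · · · · · · · · · · ·
    · · · · · · · · · · · ·
T1:
  2·area = 36
  edge (4, 4)→(22, 4): d=(18,0) top-left  bias=+0
  edge (22, 4)→(2, 6): d=(-20,2) right/bottom  bias=-1
  edge (2, 6)→(4, 4): d=(2,-2) top-left  bias=+0
    (3,0)@(7, 1): e=[-54,90,0] → ·  [on edge]
    (2,1)@(5, 3): e=[-18,54,0] → ·  [on edge]
    (1,2)@(3, 5): e=[18,18,0] → █  [on edge]
    (2,2)@(5, 5): e=[18,14,4] → █
    (3,2)@(7, 5): e=[18,10,8] → █
    (4,2)@(9, 5): e=[18,6,12] → █
    (5,2)@(11, 5): e=[18,2,16] → █
    (6,2)@(13, 5): e=[18,-2,20] → ·
    (0,3)@(1, 7): e=[54,-18,0] → ·  [on edge]
    (1,3)@(3, 7): e=[54,-22,4] → ·
    (2,3)@(5, 7): e=[54,-26,8] → ·
    (3,3)@(7, 7): e=[54,-30,12] → ·
  covered (5 px):
    · · · · · · · · · · · ·
    · · · · · · · · · · · ·
    · █ █ █ █ █ · · · · · ·
    · · · · · · · · · · · ·
T2:
  2·area = 68
  edge (21, 4)→(0, 8): d=(-21,4) right/bottom  bias=-1
  edge (0, 8)→(4, 4): d=(4,-4) top-left  bias=+0
  edge (4, 4)→(21, 4): d=(17,0) top-left  bias=+0
    (3,0)@(7, 1): e=[119,0,-51] → ·  [on edge]
    (2,1)@(5, 3): e=[85,0,-17] → ·  [on edge]
    (1,2)@(3, 5): e=[51,0,17] → █  [on edge]
    (2,2)@(5, 5): e=[43,8,17] → █
    (3,2)@(7, 5): e=[35,16,17] → █
    (4,2)@(9, 5): e=[27,24,17] → █
    (5,2)@(11, 5): e=[19,32,17] → █
    (6,2)@(13, 5): e=[11,40,17] → █
    (7,2)@(15, 5): e=[3,48,17] → █
    (8,2)@(17, 5): e=[-5,56,17] → ·
    (0,3)@(1, 7): e=[17,0,51] → █  [on edge]
    (3,3)@(7, 7): e=[-7,24,51] → ·
  covered (10 px):
    · · · · · · · · · · · ·
    · · · · · · · · · · · ·
    · █ █ █ █ █ █ █ · · · ·
    █ █ █ · · · · · · · · ·

Result: [24,17,27]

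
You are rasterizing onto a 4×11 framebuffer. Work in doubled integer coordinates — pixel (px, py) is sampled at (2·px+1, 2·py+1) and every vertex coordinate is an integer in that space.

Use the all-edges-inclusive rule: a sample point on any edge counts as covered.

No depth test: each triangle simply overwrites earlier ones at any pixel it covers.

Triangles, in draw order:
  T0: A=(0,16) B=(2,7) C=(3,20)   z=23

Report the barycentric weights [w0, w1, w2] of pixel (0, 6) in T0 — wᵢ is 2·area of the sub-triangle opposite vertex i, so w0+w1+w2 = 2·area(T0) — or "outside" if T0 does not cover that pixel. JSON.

T0:
  2·area = 35
  edge (0, 16)→(2, 7): d=(2,-9) inclusive
  edge (2, 7)→(3, 20): d=(1,13) inclusive
  edge (3, 20)→(0, 16): d=(-3,-4) inclusive
    (0,6)@(1, 13): e=[3,19,13] → #
    (1,6)@(3, 13): e=[21,-7,21] → ·
    (0,7)@(1, 15): e=[7,21,7] → #
    (1,7)@(3, 15): e=[25,-5,15] → ·
    (0,8)@(1, 17): e=[11,23,1] → #
    (1,8)@(3, 17): e=[29,-3,9] → ·
    (0,9)@(1, 19): e=[15,25,-5] → ·
  covered (3 px):
    · · · ·
    · · · ·
    · · · ·
    · · · ·
    · · · ·
    · · · ·
    # · · ·
    # · · ·
    # · · ·
    · · · ·
    · · · ·

Final: [19,13,3]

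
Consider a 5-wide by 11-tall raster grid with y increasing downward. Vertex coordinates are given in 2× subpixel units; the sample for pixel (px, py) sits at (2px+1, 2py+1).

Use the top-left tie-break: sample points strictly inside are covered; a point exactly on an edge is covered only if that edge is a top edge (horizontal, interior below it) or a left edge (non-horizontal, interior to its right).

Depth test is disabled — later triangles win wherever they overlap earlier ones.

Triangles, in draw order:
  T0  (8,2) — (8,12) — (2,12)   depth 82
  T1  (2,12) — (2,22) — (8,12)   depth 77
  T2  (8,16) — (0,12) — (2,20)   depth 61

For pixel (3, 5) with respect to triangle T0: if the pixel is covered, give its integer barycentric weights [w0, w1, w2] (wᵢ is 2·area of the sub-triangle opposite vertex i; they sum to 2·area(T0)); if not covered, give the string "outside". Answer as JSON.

T0:
  2·area = 60
  edge (8, 2)→(8, 12): d=(0,10) right/bottom  bias=-1
  edge (8, 12)→(2, 12): d=(-6,0) right/bottom  bias=-1
  edge (2, 12)→(8, 2): d=(6,-10) top-left  bias=+0
    (3,2)@(7, 5): e=[10,42,8] → #
    (4,2)@(9, 5): e=[-10,42,28] → ·
    (2,3)@(5, 7): e=[30,30,0] → #  [on edge]
    (4,3)@(9, 7): e=[-10,30,40] → ·
    (2,4)@(5, 9): e=[30,18,12] → #
    (4,4)@(9, 9): e=[-10,18,52] → ·
    (1,5)@(3, 11): e=[50,6,4] → #
    (4,5)@(9, 11): e=[-10,6,64] → ·
    (1,6)@(3, 13): e=[50,-6,16] → ·
    (2,6)@(5, 13): e=[30,-6,36] → ·
    (3,6)@(7, 13): e=[10,-6,56] → ·
  covered (8 px):
    · · · · ·
    · · · · ·
    · · · # ·
    · · # # ·
    · · # # ·
    · # # # ·
    · · · · ·
    · · · · ·
    · · · · ·
    · · · · ·
    · · · · ·
T1:
  2·area = 60  (B↔C swapped to make it positive)
  edge (2, 12)→(8, 12): d=(6,0) top-left  bias=+0
  edge (8, 12)→(2, 22): d=(-6,10) right/bottom  bias=-1
  edge (2, 22)→(2, 12): d=(0,-10) top-left  bias=+0
    (1,6)@(3, 13): e=[6,44,10] → #
    (2,6)@(5, 13): e=[6,24,30] → #
    (3,6)@(7, 13): e=[6,4,50] → #
    (4,6)@(9, 13): e=[6,-16,70] → ·
    (1,7)@(3, 15): e=[18,32,10] → #
    (3,7)@(7, 15): e=[18,-8,50] → ·
    (1,8)@(3, 17): e=[30,20,10] → #
    (2,8)@(5, 17): e=[30,0,30] → ·  [on edge]
    (1,9)@(3, 19): e=[42,8,10] → #
    (2,9)@(5, 19): e=[42,-12,30] → ·
    (1,10)@(3, 21): e=[54,-4,10] → ·
  covered (7 px):
    · · · · ·
    · · · · ·
    · · · · ·
    · · · · ·
    · · · · ·
    · · · · ·
    · # # # ·
    · # # · ·
    · # · · ·
    · # · · ·
    · · · · ·
T2:
  2·area = 56  (B↔C swapped to make it positive)
  edge (8, 16)→(2, 20): d=(-6,4) right/bottom  bias=-1
  edge (2, 20)→(0, 12): d=(-2,-8) top-left  bias=+0
  edge (0, 12)→(8, 16): d=(8,4) right/bottom  bias=-1
    (0,6)@(1, 13): e=[46,6,4] → #
    (1,6)@(3, 13): e=[38,22,-4] → ·
    (0,7)@(1, 15): e=[34,2,20] → #
    (1,7)@(3, 15): e=[26,18,12] → #
    (2,7)@(5, 15): e=[18,34,4] → #
    (3,7)@(7, 15): e=[10,50,-4] → ·
    (0,8)@(1, 17): e=[22,-2,36] → ·
    (1,8)@(3, 17): e=[14,14,28] → #
    (3,8)@(7, 17): e=[-2,46,12] → ·
    (1,9)@(3, 19): e=[2,10,44] → #
    (2,9)@(5, 19): e=[-6,26,36] → ·
    (1,10)@(3, 21): e=[-10,6,60] → ·
  covered (7 px):
    · · · · ·
    · · · · ·
    · · · · ·
    · · · · ·
    · · · · ·
    · · · · ·
    # · · · ·
    # # # · ·
    · # # · ·
    · # · · ·
    · · · · ·

Final: [6,44,10]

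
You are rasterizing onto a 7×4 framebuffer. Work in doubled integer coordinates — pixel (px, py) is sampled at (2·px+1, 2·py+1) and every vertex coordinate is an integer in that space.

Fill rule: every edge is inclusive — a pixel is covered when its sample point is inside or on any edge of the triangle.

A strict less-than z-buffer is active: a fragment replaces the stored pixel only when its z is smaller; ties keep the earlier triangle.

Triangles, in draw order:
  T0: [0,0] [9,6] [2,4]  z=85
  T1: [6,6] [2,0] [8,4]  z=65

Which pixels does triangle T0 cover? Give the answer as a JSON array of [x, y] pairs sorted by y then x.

T0:
  2·area = 24
  edge (0, 0)→(9, 6): d=(9,6) inclusive
  edge (9, 6)→(2, 4): d=(-7,-2) inclusive
  edge (2, 4)→(0, 0): d=(-2,-4) inclusive
    (0,0)@(1, 1): e=[3,19,2] → #
    (1,0)@(3, 1): e=[-9,23,10] → ·
    (0,1)@(1, 3): e=[21,5,-2] → ·
    (1,1)@(3, 3): e=[9,9,6] → #
    (2,1)@(5, 3): e=[-3,13,14] → ·
    (1,2)@(3, 5): e=[27,-5,2] → ·
    (3,2)@(7, 5): e=[3,3,18] → #
    (4,2)@(9, 5): e=[-9,7,26] → ·
    (3,3)@(7, 7): e=[21,-11,14] → ·
  covered (3 px):
    # · · · · · ·
    · # · · · · ·
    · · · # · · ·
    · · · · · · ·
T1:
  2·area = 20
  edge (6, 6)→(2, 0): d=(-4,-6) inclusive
  edge (2, 0)→(8, 4): d=(6,4) inclusive
  edge (8, 4)→(6, 6): d=(-2,2) inclusive
    (1,0)@(3, 1): e=[2,2,16] → #
    (2,0)@(5, 1): e=[14,-6,12] → ·
    (5,0)@(11, 1): e=[50,-30,0] → ·  [on edge]
    (1,1)@(3, 3): e=[-6,14,12] → ·
    (2,1)@(5, 3): e=[6,6,8] → #
    (3,1)@(7, 3): e=[18,-2,4] → ·
    (4,1)@(9, 3): e=[30,-10,0] → ·  [on edge]
    (2,2)@(5, 5): e=[-2,18,4] → ·
    (3,2)@(7, 5): e=[10,10,0] → #  [on edge]
    (4,2)@(9, 5): e=[22,2,-4] → ·
    (2,3)@(5, 7): e=[-10,30,0] → ·  [on edge]
    (3,3)@(7, 7): e=[2,22,-4] → ·
  covered (3 px):
    · # · · · · ·
    · · # · · · ·
    · · · # · · ·
    · · · · · · ·

Answer: [[0,0],[1,1],[3,2]]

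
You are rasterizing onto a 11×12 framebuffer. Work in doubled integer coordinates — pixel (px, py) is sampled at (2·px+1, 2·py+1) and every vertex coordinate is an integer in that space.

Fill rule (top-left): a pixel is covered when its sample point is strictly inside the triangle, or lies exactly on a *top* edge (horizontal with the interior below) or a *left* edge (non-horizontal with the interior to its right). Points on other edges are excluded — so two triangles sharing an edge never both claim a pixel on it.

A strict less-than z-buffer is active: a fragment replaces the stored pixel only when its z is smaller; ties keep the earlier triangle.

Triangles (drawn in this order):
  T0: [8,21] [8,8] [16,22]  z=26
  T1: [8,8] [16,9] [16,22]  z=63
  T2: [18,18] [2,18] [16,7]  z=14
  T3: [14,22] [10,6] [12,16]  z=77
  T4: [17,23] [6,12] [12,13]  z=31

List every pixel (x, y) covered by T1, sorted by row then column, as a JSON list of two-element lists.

T0:
  2·area = 104
  edge (8, 21)→(8, 8): d=(0,-13) top-left  bias=+0
  edge (8, 8)→(16, 22): d=(8,14) right/bottom  bias=-1
  edge (16, 22)→(8, 21): d=(-8,-1) top-left  bias=+0
    (4,5)@(9, 11): e=[13,10,81] → █
    (5,5)@(11, 11): e=[39,-18,83] → ·
    (4,6)@(9, 13): e=[13,26,65] → █
    (5,6)@(11, 13): e=[39,-2,67] → ·
    (4,7)@(9, 15): e=[13,42,49] → █
    (5,7)@(11, 15): e=[39,14,51] → █
    (6,7)@(13, 15): e=[65,-14,53] → ·
    (4,8)@(9, 17): e=[13,58,33] → █
    (6,8)@(13, 17): e=[65,2,37] → █
    (7,8)@(15, 17): e=[91,-26,39] → ·
    (4,9)@(9, 19): e=[13,74,17] → █
    (7,9)@(15, 19): e=[91,-10,23] → ·
  covered (14 px):
    · · · · · · · · · · ·
    · · · · · · · · · · ·
    · · · · · · · · · · ·
    · · · · · · · · · · ·
    · · · · · · · · · · ·
    · · · · █ · · · · · ·
    · · · · █ · · · · · ·
    · · · · █ █ · · · · ·
    · · · · █ █ █ · · · ·
    · · · · █ █ █ · · · ·
    · · · · █ █ █ █ · · ·
    · · · · · · · · · · ·
T1:
  2·area = 104
  edge (8, 8)→(16, 9): d=(8,1) right/bottom  bias=-1
  edge (16, 9)→(16, 22): d=(0,13) right/bottom  bias=-1
  edge (16, 22)→(8, 8): d=(-8,-14) top-left  bias=+0
    (4,4)@(9, 9): e=[7,91,6] → █
    (5,4)@(11, 9): e=[5,65,34] → █
    (6,4)@(13, 9): e=[3,39,62] → █
    (7,4)@(15, 9): e=[1,13,90] → █
    (8,4)@(17, 9): e=[-1,-13,118] → ·
    (4,5)@(9, 11): e=[23,91,-10] → ·
    (5,5)@(11, 11): e=[21,65,18] → █
    (8,5)@(17, 11): e=[15,-13,102] → ·
    (5,6)@(11, 13): e=[37,65,2] → █
    (8,6)@(17, 13): e=[31,-13,86] → ·
    (5,7)@(11, 15): e=[53,65,-14] → ·
    (6,7)@(13, 15): e=[51,39,14] → █
  covered (14 px):
    · · · · · · · · · · ·
    · · · · · · · · · · ·
    · · · · · · · · · · ·
    · · · · · · · · · · ·
    · · · · █ █ █ █ · · ·
    · · · · · █ █ █ · · ·
    · · · · · █ █ █ · · ·
    · · · · · · █ █ · · ·
    · · · · · · · █ · · ·
    · · · · · · · █ · · ·
    · · · · · · · · · · ·
    · · · · · · · · · · ·
T2:
  2·area = 176
  edge (18, 18)→(2, 18): d=(-16,0) right/bottom  bias=-1
  edge (2, 18)→(16, 7): d=(14,-11) top-left  bias=+0
  edge (16, 7)→(18, 18): d=(2,11) right/bottom  bias=-1
    (7,4)@(15, 9): e=[144,17,15] → █
    (8,4)@(17, 9): e=[144,39,-7] → ·
    (5,5)@(11, 11): e=[112,1,63] → █
    (6,5)@(13, 11): e=[112,23,41] → █
    (8,5)@(17, 11): e=[112,67,-3] → ·
    (4,6)@(9, 13): e=[80,7,89] → █
    (8,6)@(17, 13): e=[80,95,1] → █
    (9,6)@(19, 13): e=[80,117,-21] → ·
    (3,7)@(7, 15): e=[48,13,115] → █
    (9,7)@(19, 15): e=[48,145,-17] → ·
    (2,8)@(5, 17): e=[16,19,141] → █
    (9,8)@(19, 17): e=[16,173,-13] → ·
  covered (22 px):
    · · · · · · · · · · ·
    · · · · · · · · · · ·
    · · · · · · · · · · ·
    · · · · · · · · · · ·
    · · · · · · · █ · · ·
    · · · · · █ █ █ · · ·
    · · · · █ █ █ █ █ · ·
    · · · █ █ █ █ █ █ · ·
    · · █ █ █ █ █ █ █ · ·
    · · · · · · · · · · ·
    · · · · · · · · · · ·
    · · · · · · · · · · ·
T3:
  2·area = 8  (B↔C swapped to make it positive)
  edge (14, 22)→(12, 16): d=(-2,-6) top-left  bias=+0
  edge (12, 16)→(10, 6): d=(-2,-10) top-left  bias=+0
  edge (10, 6)→(14, 22): d=(4,16) right/bottom  bias=-1
    (3,0)@(7, 1): e=[0,-20,28] → ·  [on edge]
    (4,0)@(9, 1): e=[12,0,-4] → ·  [on edge]
    (4,3)@(9, 7): e=[0,-12,20] → ·  [on edge]
    (5,5)@(11, 11): e=[4,0,4] → █  [on edge]
    (6,5)@(13, 11): e=[16,20,-28] → ·
    (5,6)@(11, 13): e=[0,-4,12] → ·  [on edge]
    (6,9)@(13, 19): e=[0,4,4] → █  [on edge]
    (7,9)@(15, 19): e=[12,24,-28] → ·
    (6,10)@(13, 21): e=[-4,0,12] → ·  [on edge]
  covered (2 px):
    · · · · · · · · · · ·
    · · · · · · · · · · ·
    · · · · · · · · · · ·
    · · · · · · · · · · ·
    · · · · · · · · · · ·
    · · · · · █ · · · · ·
    · · · · · · · · · · ·
    · · · · · · · · · · ·
    · · · · · · · · · · ·
    · · · · · · █ · · · ·
    · · · · · · · · · · ·
    · · · · · · · · · · ·
T4:
  2·area = 55
  edge (17, 23)→(6, 12): d=(-11,-11) top-left  bias=+0
  edge (6, 12)→(12, 13): d=(6,1) right/bottom  bias=-1
  edge (12, 13)→(17, 23): d=(5,10) right/bottom  bias=-1
    (3,1)@(7, 3): e=[110,-55,0] → ·  [on edge]
    (0,3)@(1, 7): e=[0,-25,80] → ·  [on edge]
    (4,3)@(9, 7): e=[88,-33,0] → ·  [on edge]
    (1,4)@(3, 9): e=[0,-15,70] → ·  [on edge]
    (2,5)@(5, 11): e=[0,-5,60] → ·  [on edge]
    (5,5)@(11, 11): e=[66,-11,0] → ·  [on edge]
    (3,6)@(7, 13): e=[0,5,50] → █  [on edge]
    (4,6)@(9, 13): e=[22,3,30] → █
    (5,6)@(11, 13): e=[44,1,10] → █
    (6,6)@(13, 13): e=[66,-1,-10] → ·
    (3,7)@(7, 15): e=[-22,17,60] → ·
    (4,7)@(9, 15): e=[0,15,40] → █  [on edge]
    (6,7)@(13, 15): e=[44,11,0] → ·  [on edge]
    (5,8)@(11, 17): e=[0,25,30] → █  [on edge]
    (6,9)@(13, 19): e=[0,35,20] → █  [on edge]
    (7,9)@(15, 19): e=[22,33,0] → ·  [on edge]
    (7,10)@(15, 21): e=[0,45,10] → █  [on edge]
    (8,11)@(17, 23): e=[0,55,0] → ·  [on edge]
  covered (9 px):
    · · · · · · · · · · ·
    · · · · · · · · · · ·
    · · · · · · · · · · ·
    · · · · · · · · · · ·
    · · · · · · · · · · ·
    · · · · · · · · · · ·
    · · · █ █ █ · · · · ·
    · · · · █ █ · · · · ·
    · · · · · █ █ · · · ·
    · · · · · · █ · · · ·
    · · · · · · · █ · · ·
    · · · · · · · · · · ·

Result: [[4,4],[5,4],[6,4],[7,4],[5,5],[6,5],[7,5],[5,6],[6,6],[7,6],[6,7],[7,7],[7,8],[7,9]]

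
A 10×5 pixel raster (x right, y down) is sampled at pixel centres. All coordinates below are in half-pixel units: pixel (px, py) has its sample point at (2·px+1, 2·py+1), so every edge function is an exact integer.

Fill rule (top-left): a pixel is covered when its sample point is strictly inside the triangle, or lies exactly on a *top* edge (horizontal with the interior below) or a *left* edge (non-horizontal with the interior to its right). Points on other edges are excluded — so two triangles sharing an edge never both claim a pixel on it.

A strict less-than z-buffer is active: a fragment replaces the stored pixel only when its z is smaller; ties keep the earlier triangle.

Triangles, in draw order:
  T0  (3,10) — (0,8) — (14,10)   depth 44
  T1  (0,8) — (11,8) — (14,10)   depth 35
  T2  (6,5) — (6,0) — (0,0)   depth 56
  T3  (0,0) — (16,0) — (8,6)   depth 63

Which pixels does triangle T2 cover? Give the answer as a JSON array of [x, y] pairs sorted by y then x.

T0:
  2·area = 22
  edge (3, 10)→(0, 8): d=(-3,-2) top-left  bias=+0
  edge (0, 8)→(14, 10): d=(14,2) right/bottom  bias=-1
  edge (14, 10)→(3, 10): d=(-11,0) right/bottom  bias=-1
    (1,4)@(3, 9): e=[3,8,11] → X
    (2,4)@(5, 9): e=[7,4,11] → X
    (3,4)@(7, 9): e=[11,0,11] → .  [on edge]
  covered (2 px):
    . . . . . . . . . .
    . . . . . . . . . .
    . . . . . . . . . .
    . . . . . . . . . .
    . X X . . . . . . .
T1:
  2·area = 22
  edge (0, 8)→(11, 8): d=(11,0) top-left  bias=+0
  edge (11, 8)→(14, 10): d=(3,2) right/bottom  bias=-1
  edge (14, 10)→(0, 8): d=(-14,-2) top-left  bias=+0
    (3,4)@(7, 9): e=[11,11,0] → X  [on edge]
    (4,4)@(9, 9): e=[11,7,4] → X
    (5,4)@(11, 9): e=[11,3,8] → X
    (6,4)@(13, 9): e=[11,-1,12] → .
  covered (3 px):
    . . . . . . . . . .
    . . . . . . . . . .
    . . . . . . . . . .
    . . . . . . . . . .
    . . . X X X . . . .
T2:
  2·area = 30  (B↔C swapped to make it positive)
  edge (6, 5)→(0, 0): d=(-6,-5) top-left  bias=+0
  edge (0, 0)→(6, 0): d=(6,0) top-left  bias=+0
  edge (6, 0)→(6, 5): d=(0,5) right/bottom  bias=-1
    (1,0)@(3, 1): e=[9,6,15] → X
    (2,0)@(5, 1): e=[19,6,5] → X
    (3,0)@(7, 1): e=[29,6,-5] → .
    (1,1)@(3, 3): e=[-3,18,15] → .
    (2,1)@(5, 3): e=[7,18,5] → X
    (3,1)@(7, 3): e=[17,18,-5] → .
    (2,2)@(5, 5): e=[-5,30,5] → .
  covered (3 px):
    . X X . . . . . . .
    . . X . . . . . . .
    . . . . . . . . . .
    . . . . . . . . . .
    . . . . . . . . . .
T3:
  2·area = 96
  edge (0, 0)→(16, 0): d=(16,0) top-left  bias=+0
  edge (16, 0)→(8, 6): d=(-8,6) right/bottom  bias=-1
  edge (8, 6)→(0, 0): d=(-8,-6) top-left  bias=+0
    (1,0)@(3, 1): e=[16,70,10] → X
    (2,0)@(5, 1): e=[16,58,22] → X
    (3,0)@(7, 1): e=[16,46,34] → X
    (4,0)@(9, 1): e=[16,34,46] → X
    (5,0)@(11, 1): e=[16,22,58] → X
    (6,0)@(13, 1): e=[16,10,70] → X
    (7,0)@(15, 1): e=[16,-2,82] → .
    (1,1)@(3, 3): e=[48,54,-6] → .
    (2,1)@(5, 3): e=[48,42,6] → X
    (6,1)@(13, 3): e=[48,-6,54] → .
    (2,2)@(5, 5): e=[80,26,-10] → .
    (3,2)@(7, 5): e=[80,14,2] → X
  covered (12 px):
    . X X X X X X . . .
    . . X X X X . . . .
    . . . X X . . . . .
    . . . . . . . . . .
    . . . . . . . . . .

Result: [[1,0],[2,0],[2,1]]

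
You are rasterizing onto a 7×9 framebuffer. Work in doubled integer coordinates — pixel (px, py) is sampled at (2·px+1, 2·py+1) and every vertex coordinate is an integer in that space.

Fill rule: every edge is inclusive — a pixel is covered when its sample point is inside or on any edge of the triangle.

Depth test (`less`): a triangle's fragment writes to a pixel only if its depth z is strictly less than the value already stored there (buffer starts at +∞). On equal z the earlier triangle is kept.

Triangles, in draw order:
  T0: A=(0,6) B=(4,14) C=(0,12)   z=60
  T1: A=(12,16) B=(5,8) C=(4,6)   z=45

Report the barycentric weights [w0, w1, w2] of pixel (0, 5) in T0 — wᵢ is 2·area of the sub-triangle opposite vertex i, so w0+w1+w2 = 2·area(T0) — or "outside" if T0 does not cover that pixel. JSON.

T0:
  2·area = 24
  edge (0, 6)→(4, 14): d=(4,8) inclusive
  edge (4, 14)→(0, 12): d=(-4,-2) inclusive
  edge (0, 12)→(0, 6): d=(0,-6) inclusive
    (0,4)@(1, 9): e=[4,14,6] → #
    (1,4)@(3, 9): e=[-12,18,18] → ·
    (0,5)@(1, 11): e=[12,6,6] → #
    (1,5)@(3, 11): e=[-4,10,18] → ·
    (0,6)@(1, 13): e=[20,-2,6] → ·
    (1,6)@(3, 13): e=[4,2,18] → #
    (2,6)@(5, 13): e=[-12,6,30] → ·
    (1,7)@(3, 15): e=[12,-6,18] → ·
  covered (3 px):
    · · · · · · ·
    · · · · · · ·
    · · · · · · ·
    · · · · · · ·
    # · · · · · ·
    # · · · · · ·
    · # · · · · ·
    · · · · · · ·
    · · · · · · ·
T1:
  2·area = 6
  edge (12, 16)→(5, 8): d=(-7,-8) inclusive
  edge (5, 8)→(4, 6): d=(-1,-2) inclusive
  edge (4, 6)→(12, 16): d=(8,10) inclusive
  covered (0 px):
    · · · · · · ·
    · · · · · · ·
    · · · · · · ·
    · · · · · · ·
    · · · · · · ·
    · · · · · · ·
    · · · · · · ·
    · · · · · · ·
    · · · · · · ·

Result: [6,6,12]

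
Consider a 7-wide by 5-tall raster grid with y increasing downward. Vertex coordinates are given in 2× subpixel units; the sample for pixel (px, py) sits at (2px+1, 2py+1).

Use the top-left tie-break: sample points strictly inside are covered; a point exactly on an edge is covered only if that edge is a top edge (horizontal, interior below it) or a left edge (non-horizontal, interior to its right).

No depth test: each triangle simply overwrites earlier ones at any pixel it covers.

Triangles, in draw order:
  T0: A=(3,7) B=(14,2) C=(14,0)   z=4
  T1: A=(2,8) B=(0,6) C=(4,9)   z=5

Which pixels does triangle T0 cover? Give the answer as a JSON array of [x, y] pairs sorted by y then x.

T0:
  2·area = 22  (B↔C swapped to make it positive)
  edge (3, 7)→(14, 0): d=(11,-7) top-left  bias=+0
  edge (14, 0)→(14, 2): d=(0,2) right/bottom  bias=-1
  edge (14, 2)→(3, 7): d=(-11,5) right/bottom  bias=-1
    (6,0)@(13, 1): e=[4,2,16] → █
    (5,1)@(11, 3): e=[12,6,4] → █
    (6,1)@(13, 3): e=[26,2,-6] → ·
    (3,2)@(7, 5): e=[6,14,2] → █
    (4,2)@(9, 5): e=[20,10,-8] → ·
    (5,2)@(11, 5): e=[34,6,-18] → ·
    (1,3)@(3, 7): e=[0,22,0] → ·  [on edge]
    (3,3)@(7, 7): e=[28,14,-20] → ·
  covered (3 px):
    · · · · · · █
    · · · · · █ ·
    · · · █ · · ·
    · · · · · · ·
    · · · · · · ·
T1:
  2·area = 2
  edge (2, 8)→(0, 6): d=(-2,-2) top-left  bias=+0
  edge (0, 6)→(4, 9): d=(4,3) right/bottom  bias=-1
  edge (4, 9)→(2, 8): d=(-2,-1) top-left  bias=+0
    (0,3)@(1, 7): e=[0,1,1] → █  [on edge]
    (1,3)@(3, 7): e=[4,-5,3] → ·
    (0,4)@(1, 9): e=[-4,9,-3] → ·
    (1,4)@(3, 9): e=[0,3,-1] → ·  [on edge]
  covered (1 px):
    · · · · · · ·
    · · · · · · ·
    · · · · · · ·
    █ · · · · · ·
    · · · · · · ·

Final: [[6,0],[5,1],[3,2]]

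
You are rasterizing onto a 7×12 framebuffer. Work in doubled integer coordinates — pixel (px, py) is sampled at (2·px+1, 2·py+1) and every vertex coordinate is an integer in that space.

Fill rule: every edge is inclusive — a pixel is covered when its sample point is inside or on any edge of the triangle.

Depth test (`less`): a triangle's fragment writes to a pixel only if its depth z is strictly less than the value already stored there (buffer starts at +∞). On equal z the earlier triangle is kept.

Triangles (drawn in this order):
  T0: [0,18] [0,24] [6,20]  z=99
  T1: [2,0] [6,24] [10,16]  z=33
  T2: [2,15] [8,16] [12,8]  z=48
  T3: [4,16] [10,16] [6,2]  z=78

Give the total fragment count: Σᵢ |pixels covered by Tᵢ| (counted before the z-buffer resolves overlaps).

T0:
  2·area = 36  (B↔C swapped to make it positive)
  edge (0, 18)→(6, 20): d=(6,2) inclusive
  edge (6, 20)→(0, 24): d=(-6,4) inclusive
  edge (0, 24)→(0, 18): d=(0,-6) inclusive
    (0,9)@(1, 19): e=[4,26,6] → █
    (1,9)@(3, 19): e=[0,18,18] → █  [on edge]
    (2,9)@(5, 19): e=[-4,10,30] → ·
    (0,10)@(1, 21): e=[16,14,6] → █
    (2,10)@(5, 21): e=[8,-2,30] → ·
    (4,10)@(9, 21): e=[0,-18,54] → ·  [on edge]
    (0,11)@(1, 23): e=[28,2,6] → █
    (1,11)@(3, 23): e=[24,-6,18] → ·
  covered (5 px):
    · · · · · · ·
    · · · · · · ·
    · · · · · · ·
    · · · · · · ·
    · · · · · · ·
    · · · · · · ·
    · · · · · · ·
    · · · · · · ·
    · · · · · · ·
    █ █ · · · · ·
    █ █ · · · · ·
    █ · · · · · ·
T1:
  2·area = 128  (B↔C swapped to make it positive)
  edge (2, 0)→(10, 16): d=(8,16) inclusive
  edge (10, 16)→(6, 24): d=(-4,8) inclusive
  edge (6, 24)→(2, 0): d=(-4,-24) inclusive
    (1,1)@(3, 3): e=[8,108,12] → █
    (2,1)@(5, 3): e=[-24,92,60] → ·
    (1,2)@(3, 5): e=[24,100,4] → █
    (2,2)@(5, 5): e=[-8,84,52] → ·
    (1,3)@(3, 7): e=[40,92,-4] → ·
    (2,3)@(5, 7): e=[8,76,44] → █
    (3,3)@(7, 7): e=[-24,60,92] → ·
    (2,4)@(5, 9): e=[24,68,36] → █
    (3,4)@(7, 9): e=[-8,52,84] → ·
    (2,5)@(5, 11): e=[40,60,28] → █
    (3,5)@(7, 11): e=[8,44,76] → █
    (4,5)@(9, 11): e=[-24,28,124] → ·
  covered (16 px):
    · · · · · · ·
    · █ · · · · ·
    · █ · · · · ·
    · · █ · · · ·
    · · █ · · · ·
    · · █ █ · · ·
    · · █ █ · · ·
    · · █ █ █ · ·
    · · █ █ █ · ·
    · · · █ · · ·
    · · · █ · · ·
    · · · · · · ·
T2:
  2·area = 52  (B↔C swapped to make it positive)
  edge (2, 15)→(12, 8): d=(10,-7) inclusive
  edge (12, 8)→(8, 16): d=(-4,8) inclusive
  edge (8, 16)→(2, 15): d=(-6,-1) inclusive
    (5,4)@(11, 9): e=[3,4,45] → █
    (6,4)@(13, 9): e=[17,-12,47] → ·
    (4,5)@(9, 11): e=[9,12,31] → █
    (5,5)@(11, 11): e=[23,-4,33] → ·
    (2,6)@(5, 13): e=[1,36,15] → █
    (3,6)@(7, 13): e=[15,20,17] → █
    (5,6)@(11, 13): e=[43,-12,21] → ·
    (1,7)@(3, 15): e=[7,44,1] → █
    (4,7)@(9, 15): e=[49,-4,7] → ·
    (1,8)@(3, 17): e=[27,36,-11] → ·
    (2,8)@(5, 17): e=[41,20,-9] → ·
    (3,8)@(7, 17): e=[55,4,-7] → ·
  covered (8 px):
    · · · · · · ·
    · · · · · · ·
    · · · · · · ·
    · · · · · · ·
    · · · · · █ ·
    · · · · █ · ·
    · · █ █ █ · ·
    · █ █ █ · · ·
    · · · · · · ·
    · · · · · · ·
    · · · · · · ·
    · · · · · · ·
T3:
  2·area = 84  (B↔C swapped to make it positive)
  edge (4, 16)→(6, 2): d=(2,-14) inclusive
  edge (6, 2)→(10, 16): d=(4,14) inclusive
  edge (10, 16)→(4, 16): d=(-6,0) inclusive
    (3,3)@(7, 7): e=[24,6,54] → █
    (4,3)@(9, 7): e=[52,-22,54] → ·
    (2,4)@(5, 9): e=[0,42,42] → █  [on edge]
    (4,4)@(9, 9): e=[56,-14,42] → ·
    (2,5)@(5, 11): e=[4,50,30] → █
    (4,5)@(9, 11): e=[60,-6,30] → ·
    (2,6)@(5, 13): e=[8,58,18] → █
    (4,6)@(9, 13): e=[64,2,18] → █
    (5,6)@(11, 13): e=[92,-26,18] → ·
    (2,7)@(5, 15): e=[12,66,6] → █
    (5,7)@(11, 15): e=[96,-18,6] → ·
    (2,8)@(5, 17): e=[16,74,-6] → ·
    (1,11)@(3, 23): e=[0,126,-42] → ·  [on edge]
  covered (11 px):
    · · · · · · ·
    · · · · · · ·
    · · · · · · ·
    · · · █ · · ·
    · · █ █ · · ·
    · · █ █ · · ·
    · · █ █ █ · ·
    · · █ █ █ · ·
    · · · · · · ·
    · · · · · · ·
    · · · · · · ·
    · · · · · · ·

Result: 40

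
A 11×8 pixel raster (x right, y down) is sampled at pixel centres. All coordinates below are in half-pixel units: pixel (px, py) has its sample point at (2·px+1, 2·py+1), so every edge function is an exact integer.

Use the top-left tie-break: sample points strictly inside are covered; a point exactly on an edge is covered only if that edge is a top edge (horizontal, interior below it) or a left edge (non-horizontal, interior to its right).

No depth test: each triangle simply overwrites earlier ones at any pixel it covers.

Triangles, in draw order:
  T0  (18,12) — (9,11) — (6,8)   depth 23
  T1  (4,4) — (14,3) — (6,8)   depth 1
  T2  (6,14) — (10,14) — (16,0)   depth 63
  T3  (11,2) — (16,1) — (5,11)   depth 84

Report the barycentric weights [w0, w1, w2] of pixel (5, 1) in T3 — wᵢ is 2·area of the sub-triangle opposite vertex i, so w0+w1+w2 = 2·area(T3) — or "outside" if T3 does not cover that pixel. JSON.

T0:
  2·area = 24
  edge (18, 12)→(9, 11): d=(-9,-1) top-left  bias=+0
  edge (9, 11)→(6, 8): d=(-3,-3) top-left  bias=+0
  edge (6, 8)→(18, 12): d=(12,4) right/bottom  bias=-1
    (0,1)@(1, 3): e=[64,0,-40] → ·  [on edge]
    (1,2)@(3, 5): e=[48,0,-24] → ·  [on edge]
    (1,3)@(3, 7): e=[30,-6,0] → ·  [on edge]
    (2,3)@(5, 7): e=[32,0,-8] → ·  [on edge]
    (3,4)@(7, 9): e=[16,0,8] → █  [on edge]
    (4,4)@(9, 9): e=[18,6,0] → ·  [on edge]
    (3,5)@(7, 11): e=[-2,-6,32] → ·
    (4,5)@(9, 11): e=[0,0,24] → █  [on edge]
    (5,5)@(11, 11): e=[2,6,16] → █
    (6,5)@(13, 11): e=[4,12,8] → █
    (7,5)@(15, 11): e=[6,18,0] → ·  [on edge]
    (4,6)@(9, 13): e=[-18,-6,48] → ·
    (5,6)@(11, 13): e=[-16,0,40] → ·  [on edge]
    (10,6)@(21, 13): e=[-6,30,0] → ·  [on edge]
    (6,7)@(13, 15): e=[-32,0,56] → ·  [on edge]
  covered (4 px):
    · · · · · · · · · · ·
    · · · · · · · · · · ·
    · · · · · · · · · · ·
    · · · · · · · · · · ·
    · · · █ · · · · · · ·
    · · · · █ █ █ · · · ·
    · · · · · · · · · · ·
    · · · · · · · · · · ·
T1:
  2·area = 42
  edge (4, 4)→(14, 3): d=(10,-1) top-left  bias=+0
  edge (14, 3)→(6, 8): d=(-8,5) right/bottom  bias=-1
  edge (6, 8)→(4, 4): d=(-2,-4) top-left  bias=+0
    (2,2)@(5, 5): e=[11,29,2] → █
    (3,2)@(7, 5): e=[13,19,10] → █
    (4,2)@(9, 5): e=[15,9,18] → █
    (5,2)@(11, 5): e=[17,-1,26] → ·
    (2,3)@(5, 7): e=[31,13,-2] → ·
    (3,3)@(7, 7): e=[33,3,6] → █
    (4,3)@(9, 7): e=[35,-7,14] → ·
    (3,4)@(7, 9): e=[53,-13,2] → ·
  covered (4 px):
    · · · · · · · · · · ·
    · · · · · · · · · · ·
    · · █ █ █ · · · · · ·
    · · · █ · · · · · · ·
    · · · · · · · · · · ·
    · · · · · · · · · · ·
    · · · · · · · · · · ·
    · · · · · · · · · · ·
T2:
  2·area = 56  (B↔C swapped to make it positive)
  edge (6, 14)→(16, 0): d=(10,-14) top-left  bias=+0
  edge (16, 0)→(10, 14): d=(-6,14) right/bottom  bias=-1
  edge (10, 14)→(6, 14): d=(-4,0) right/bottom  bias=-1
    (6,2)@(13, 5): e=[8,12,36] → █
    (7,2)@(15, 5): e=[36,-16,36] → ·
    (5,3)@(11, 7): e=[0,28,28] → █  [on edge]
    (6,3)@(13, 7): e=[28,0,28] → ·  [on edge]
    (5,4)@(11, 9): e=[20,16,20] → █
    (6,4)@(13, 9): e=[48,-12,20] → ·
    (4,5)@(9, 11): e=[12,32,12] → █
    (6,5)@(13, 11): e=[68,-24,12] → ·
    (3,6)@(7, 13): e=[4,48,4] → █
    (5,6)@(11, 13): e=[60,-8,4] → ·
    (3,7)@(7, 15): e=[24,36,-4] → ·
    (4,7)@(9, 15): e=[52,8,-4] → ·
  covered (7 px):
    · · · · · · · · · · ·
    · · · · · · · · · · ·
    · · · · · · █ · · · ·
    · · · · · █ · · · · ·
    · · · · · █ · · · · ·
    · · · · █ █ · · · · ·
    · · · █ █ · · · · · ·
    · · · · · · · · · · ·
T3:
  2·area = 39
  edge (11, 2)→(16, 1): d=(5,-1) top-left  bias=+0
  edge (16, 1)→(5, 11): d=(-11,10) right/bottom  bias=-1
  edge (5, 11)→(11, 2): d=(6,-9) top-left  bias=+0
    (5,1)@(11, 3): e=[5,28,6] → █
    (6,1)@(13, 3): e=[7,8,24] → █
    (7,1)@(15, 3): e=[9,-12,42] → ·
    (4,2)@(9, 5): e=[13,26,0] → █  [on edge]
    (6,2)@(13, 5): e=[17,-14,36] → ·
    (4,3)@(9, 7): e=[23,4,12] → █
    (5,3)@(11, 7): e=[25,-16,30] → ·
    (3,4)@(7, 9): e=[31,2,6] → █
    (4,4)@(9, 9): e=[33,-18,24] → ·
    (2,5)@(5, 11): e=[39,0,0] → ·  [on edge]
    (3,5)@(7, 11): e=[41,-20,18] → ·
  covered (6 px):
    · · · · · · · · · · ·
    · · · · · █ █ · · · ·
    · · · · █ █ · · · · ·
    · · · · █ · · · · · ·
    · · · █ · · · · · · ·
    · · · · · · · · · · ·
    · · · · · · · · · · ·
    · · · · · · · · · · ·

Final: [28,6,5]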